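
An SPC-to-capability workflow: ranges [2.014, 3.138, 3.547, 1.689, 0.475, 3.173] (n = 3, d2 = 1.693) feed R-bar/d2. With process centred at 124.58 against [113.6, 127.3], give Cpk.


R_bar = (2.014 + 3.138 + 3.547 + 1.689 + 0.475 + 3.173) / 6 = 2.3393333
sigma = R_bar / d2 = 2.3393333 / 1.693 = 1.381768
Cp = (USL - LSL)/(6*sigma) = (127.3 - 113.6)/(6*1.381768) = 1.6525
Cpu = (127.3 - 124.58)/(3*1.381768) = 0.6562
Cpl = (124.58 - 113.6)/(3*1.381768) = 2.6488
Cpk = min(Cpu, Cpl) = 0.6562

0.6562


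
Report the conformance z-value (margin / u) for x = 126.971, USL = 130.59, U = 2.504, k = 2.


u = U / k = 2.504 / 2 = 1.252
margin = |USL - x| = |130.59 - 126.971| = 3.619
z = margin / u = 3.619 / 1.252
z = 2.8906

2.8906


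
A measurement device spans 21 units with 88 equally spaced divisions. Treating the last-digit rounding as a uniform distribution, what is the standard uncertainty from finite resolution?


resolution = range / divisions
resolution = 21 / 88 = 0.23863636
u_res = resolution / (2*sqrt(3))
u_res = 0.23863636 / 3.4641016
u_res = 0.0689

0.0689


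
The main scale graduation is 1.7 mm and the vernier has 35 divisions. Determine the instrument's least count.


LC = MSD / n_div
= 1.7 / 35
= 0.0486

0.0486


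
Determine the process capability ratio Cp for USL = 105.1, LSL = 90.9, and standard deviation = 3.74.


Cp = (USL - LSL) / (6 * sigma)
= (105.1 - 90.9) / (6 * 3.74)
= 14.2000 / 22.4400
= 0.6328

0.6328


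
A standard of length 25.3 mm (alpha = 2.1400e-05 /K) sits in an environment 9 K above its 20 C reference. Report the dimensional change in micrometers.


dL = L * alpha * dT
= 25.3 * 2.1400e-05 * 9
= 0.0048728 mm
dL_um = 0.0048728 * 1000 = 4.8728 um

4.8728


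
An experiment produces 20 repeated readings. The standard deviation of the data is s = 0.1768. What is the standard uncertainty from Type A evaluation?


u_A = s / sqrt(n)
u_A = 0.1768 / sqrt(20)
u_A = 0.1768 / 4.472136
u_A = 0.0395

0.0395


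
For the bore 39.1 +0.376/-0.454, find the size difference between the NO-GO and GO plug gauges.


GO = nominal - lower_tol (smallest hole = maximum material condition)
GO = 39.1 - 0.454 = 38.646
NO-GO = nominal + upper_tol (largest hole = least material condition)
NO-GO = 39.1 + 0.376 = 39.476
spread = NO-GO - GO = 39.476 - 38.646 = 0.8300

0.8300


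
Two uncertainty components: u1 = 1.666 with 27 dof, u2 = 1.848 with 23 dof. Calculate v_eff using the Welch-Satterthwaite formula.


uc = sqrt(u1^2 + u2^2) = sqrt(1.666^2 + 1.848^2) = 2.4881037
v_eff = uc^4 / (u1^4/v1 + u2^4/v2)
= 2.4881037^4 / (1.666^4/27 + 1.848^4/23)
= 38.324272 / 0.79240678
v_eff = 48.3644

48.3644


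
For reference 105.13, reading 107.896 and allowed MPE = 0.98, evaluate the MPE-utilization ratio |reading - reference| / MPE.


e = indication - reference = 107.896 - 105.13 = 2.7660
|e| = 2.7660
ratio = |e| / MPE = 2.7660 / 0.98
ratio = 2.8224

2.8224


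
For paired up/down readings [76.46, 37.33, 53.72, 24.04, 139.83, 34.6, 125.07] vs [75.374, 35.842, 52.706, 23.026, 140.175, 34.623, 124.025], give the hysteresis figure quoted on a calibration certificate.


|76.46 - 75.374| = 1.0860
|37.33 - 35.842| = 1.4880
|53.72 - 52.706| = 1.0140
|24.04 - 23.026| = 1.0140
|139.83 - 140.175| = 0.3450
|34.6 - 34.623| = 0.0230
|125.07 - 124.025| = 1.0450
hysteresis = max(diffs) = 1.4880

1.4880


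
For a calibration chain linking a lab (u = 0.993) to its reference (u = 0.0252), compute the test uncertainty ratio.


TUR = u_lab / u_ref
= 0.993 / 0.0252
= 39.4048

39.4048


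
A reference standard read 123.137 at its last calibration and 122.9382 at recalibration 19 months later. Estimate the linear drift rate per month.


rate = (v2 - v1) / months
= (122.9382 - 123.137) / 19
= -0.1988 / 19
= -0.0105

-0.0105


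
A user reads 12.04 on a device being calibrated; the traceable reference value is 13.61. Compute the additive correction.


Correction = standard - reading
= 13.61 - 12.04
= 1.5700

1.5700


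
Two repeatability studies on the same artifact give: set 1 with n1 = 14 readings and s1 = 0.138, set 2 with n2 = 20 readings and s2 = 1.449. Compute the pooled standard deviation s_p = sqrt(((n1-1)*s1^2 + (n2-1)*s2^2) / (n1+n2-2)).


s_p = sqrt(((n1-1)*s1^2 + (n2-1)*s2^2) / (n1+n2-2))
numerator = (14-1)*0.138^2 + (20-1)*1.449^2 = 0.247572 + 39.892419 = 40.139991
denominator = 14 + 20 - 2 = 32
s_p^2 = 40.139991 / 32 = 1.2543747
s_p = sqrt(1.2543747) = 1.1200

1.1200


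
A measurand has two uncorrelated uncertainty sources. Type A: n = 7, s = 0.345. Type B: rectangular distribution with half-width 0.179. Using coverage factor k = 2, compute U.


u_A = s / sqrt(n) = 0.345 / sqrt(7) = 0.13039774
u_B = half_width / sqrt(3) = 0.179 / sqrt(3) = 0.1033457
uc = sqrt(u_A^2 + u_B^2) = sqrt(0.13039774^2 + 0.1033457^2) = 0.16638481
U = k * uc = 2 * 0.16638481
U = 0.3328

0.3328


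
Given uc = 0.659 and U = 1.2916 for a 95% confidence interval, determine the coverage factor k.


k = U / uc
k = 1.2916 / 0.659
k = 1.96

1.96


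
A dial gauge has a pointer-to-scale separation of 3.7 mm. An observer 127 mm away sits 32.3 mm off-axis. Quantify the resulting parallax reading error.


error = h * offset / d
= 3.7 * 32.3 / 127
= 0.9410

0.9410


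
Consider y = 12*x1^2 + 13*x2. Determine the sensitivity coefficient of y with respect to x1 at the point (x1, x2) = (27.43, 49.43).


y = 12*x1^2 + 13*x2
dy/dx1 = 2*12*x1
Evaluate at x1 = 27.43: c1 = 24 * 27.43
c1 = 658.3200

658.3200


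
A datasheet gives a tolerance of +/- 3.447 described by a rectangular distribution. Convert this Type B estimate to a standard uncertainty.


u_B = half_width / sqrt(3)
u_B = 3.447 / 1.7320508
u_B = 1.9901

1.9901


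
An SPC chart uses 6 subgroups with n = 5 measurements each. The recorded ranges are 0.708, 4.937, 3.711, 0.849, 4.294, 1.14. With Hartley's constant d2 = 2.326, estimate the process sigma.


R_bar = (0.708 + 4.937 + 3.711 + 0.849 + 4.294 + 1.14) / 6
R_bar = 15.639 / 6 = 2.6065
sigma_hat = R_bar / d2 = 2.6065 / 2.326 = 1.1206

1.1206


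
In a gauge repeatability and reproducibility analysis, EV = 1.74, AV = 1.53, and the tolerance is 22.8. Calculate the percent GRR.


GRR = sqrt(EV^2 + AV^2) = sqrt(1.74^2 + 1.53^2) = 2.3170024
%GRR = GRR / tol * 100 = 2.3170024 / 22.8 * 100
%GRR = 10.1623

10.1623


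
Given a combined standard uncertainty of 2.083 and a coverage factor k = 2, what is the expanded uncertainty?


U = k * uc
U = 2 * 2.083
U = 4.1660

4.1660


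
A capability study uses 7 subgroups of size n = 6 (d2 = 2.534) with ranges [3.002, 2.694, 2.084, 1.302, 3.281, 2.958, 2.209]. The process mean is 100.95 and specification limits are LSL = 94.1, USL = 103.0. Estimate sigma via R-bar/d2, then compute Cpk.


R_bar = (3.002 + 2.694 + 2.084 + 1.302 + 3.281 + 2.958 + 2.209) / 7 = 2.5042857
sigma = R_bar / d2 = 2.5042857 / 2.534 = 0.98827376
Cp = (USL - LSL)/(6*sigma) = (103.0 - 94.1)/(6*0.98827376) = 1.5009
Cpu = (103.0 - 100.95)/(3*0.98827376) = 0.6914
Cpl = (100.95 - 94.1)/(3*0.98827376) = 2.3104
Cpk = min(Cpu, Cpl) = 0.6914

0.6914


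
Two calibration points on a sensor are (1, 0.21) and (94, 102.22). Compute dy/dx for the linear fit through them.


slope = (y2 - y1) / (x2 - x1)
= (102.22 - 0.21) / (94 - 1)
= 102.0100 / 93
= 1.0969

1.0969


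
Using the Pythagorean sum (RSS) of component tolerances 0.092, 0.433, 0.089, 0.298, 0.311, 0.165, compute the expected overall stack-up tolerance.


RSS = sqrt(0.092^2 + 0.433^2 + 0.089^2 + 0.298^2 + 0.311^2 + 0.165^2)
= sqrt(0.416624)
= 0.6455

0.6455


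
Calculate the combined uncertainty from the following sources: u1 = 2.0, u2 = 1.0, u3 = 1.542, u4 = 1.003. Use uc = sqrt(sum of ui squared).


uc = sqrt(2.0^2 + 1.0^2 + 1.542^2 + 1.003^2)
uc = sqrt(8.383773)
uc = 2.8955

2.8955


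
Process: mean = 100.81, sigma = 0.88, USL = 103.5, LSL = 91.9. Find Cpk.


Cpu = (USL - mean) / (3*sigma) = (103.5 - 100.81) / (3*0.88) = 1.0189
Cpl = (mean - LSL) / (3*sigma) = (100.81 - 91.9) / (3*0.88) = 3.3750
Cpk = min(Cpu, Cpl) = 1.0189

1.0189


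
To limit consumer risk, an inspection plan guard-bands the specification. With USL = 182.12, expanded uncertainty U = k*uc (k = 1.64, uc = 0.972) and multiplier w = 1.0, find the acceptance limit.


U = k * uc = 1.64 * 0.972 = 1.59408
guard band g = w * U = 1.0 * 1.59408 = 1.59408
AL = USL - g = 182.12 - 1.59408
AL = 180.5259

180.5259


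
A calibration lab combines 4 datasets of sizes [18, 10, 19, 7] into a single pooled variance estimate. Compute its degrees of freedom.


nu = sum_i (n_i - 1)
nu = ((18 - 1) + (10 - 1) + (19 - 1) + (7 - 1))
nu = 17 + 9 + 18 + 6
nu = 50

50


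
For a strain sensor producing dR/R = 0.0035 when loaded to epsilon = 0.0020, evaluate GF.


GF = (dR/R) / epsilon
= 0.0035 / 0.0020
= 1.7500

1.7500


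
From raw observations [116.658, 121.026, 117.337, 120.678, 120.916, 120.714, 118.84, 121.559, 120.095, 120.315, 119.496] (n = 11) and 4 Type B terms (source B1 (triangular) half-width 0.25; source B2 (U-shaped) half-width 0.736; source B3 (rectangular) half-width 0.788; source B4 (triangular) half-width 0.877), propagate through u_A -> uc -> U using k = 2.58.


mean = (116.658 + 121.026 + 117.337 + 120.678 + 120.916 + 120.714 + 118.84 + 121.559 + 120.095 + 120.315 + 119.496) / 11 = 119.7849091
s = sqrt(sum((x - mean)^2)/(n-1)) = 1.573251
u_A = s / sqrt(n) = 1.573251 / sqrt(11) = 0.47435302
u_B1 = 0.25 / sqrt(6) = 0.10206207
u_B2 = 0.736 / sqrt(2) = 0.52043059
u_B3 = 0.788 / sqrt(3) = 0.45495201
u_B4 = 0.877 / sqrt(6) = 0.35803375
uc = sqrt(0.47435302^2 + 0.10206207^2 + 0.52043059^2 + 0.45495201^2 + 0.35803375^2) = 0.91730309
U = k * uc = 2.58 * 0.91730309
U = 2.3666

2.3666


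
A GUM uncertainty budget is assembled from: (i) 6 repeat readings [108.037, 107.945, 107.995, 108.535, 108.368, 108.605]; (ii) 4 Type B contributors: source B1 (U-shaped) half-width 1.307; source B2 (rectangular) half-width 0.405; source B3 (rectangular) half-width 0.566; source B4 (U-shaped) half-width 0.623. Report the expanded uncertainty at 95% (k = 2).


mean = (108.037 + 107.945 + 107.995 + 108.535 + 108.368 + 108.605) / 6 = 108.2475
s = sqrt(sum((x - mean)^2)/(n-1)) = 0.29139509
u_A = s / sqrt(n) = 0.29139509 / sqrt(6) = 0.11896155
u_B1 = 1.307 / sqrt(2) = 0.92418856
u_B2 = 0.405 / sqrt(3) = 0.23382686
u_B3 = 0.566 / sqrt(3) = 0.32678025
u_B4 = 0.623 / sqrt(2) = 0.44052752
uc = sqrt(0.11896155^2 + 0.92418856^2 + 0.23382686^2 + 0.32678025^2 + 0.44052752^2) = 1.1062555
U = k * uc = 2 * 1.1062555
U = 2.2125

2.2125


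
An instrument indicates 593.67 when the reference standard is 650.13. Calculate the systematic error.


Systematic error = measured - true
= 593.67 - 650.13
= -56.4600

-56.4600


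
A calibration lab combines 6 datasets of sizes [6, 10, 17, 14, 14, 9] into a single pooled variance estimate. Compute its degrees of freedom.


nu = sum_i (n_i - 1)
nu = ((6 - 1) + (10 - 1) + (17 - 1) + (14 - 1) + (14 - 1) + (9 - 1))
nu = 5 + 9 + 16 + 13 + 13 + 8
nu = 64

64


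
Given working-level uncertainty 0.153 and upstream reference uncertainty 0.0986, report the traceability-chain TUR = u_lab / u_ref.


TUR = u_lab / u_ref
= 0.153 / 0.0986
= 1.5517

1.5517


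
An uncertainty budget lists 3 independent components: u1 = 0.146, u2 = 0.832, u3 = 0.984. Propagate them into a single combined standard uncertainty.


uc = sqrt(0.146^2 + 0.832^2 + 0.984^2)
uc = sqrt(1.681796)
uc = 1.2968

1.2968


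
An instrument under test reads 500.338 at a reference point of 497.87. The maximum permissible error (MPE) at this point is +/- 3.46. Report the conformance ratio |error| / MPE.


e = indication - reference = 500.338 - 497.87 = 2.4680
|e| = 2.4680
ratio = |e| / MPE = 2.4680 / 3.46
ratio = 0.7133

0.7133


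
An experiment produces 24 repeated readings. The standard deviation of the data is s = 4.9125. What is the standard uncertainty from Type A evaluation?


u_A = s / sqrt(n)
u_A = 4.9125 / sqrt(24)
u_A = 4.9125 / 4.8989795
u_A = 1.0028

1.0028


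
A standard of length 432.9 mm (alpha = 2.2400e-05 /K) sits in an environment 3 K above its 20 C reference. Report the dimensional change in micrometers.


dL = L * alpha * dT
= 432.9 * 2.2400e-05 * 3
= 0.0290909 mm
dL_um = 0.0290909 * 1000 = 29.0909 um

29.0909


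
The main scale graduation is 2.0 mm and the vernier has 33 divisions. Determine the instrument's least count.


LC = MSD / n_div
= 2.0 / 33
= 0.0606

0.0606


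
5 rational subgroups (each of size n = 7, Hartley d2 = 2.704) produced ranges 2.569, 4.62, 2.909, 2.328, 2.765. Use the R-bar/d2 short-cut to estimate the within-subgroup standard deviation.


R_bar = (2.569 + 4.62 + 2.909 + 2.328 + 2.765) / 5
R_bar = 15.191 / 5 = 3.0382
sigma_hat = R_bar / d2 = 3.0382 / 2.704 = 1.1236

1.1236


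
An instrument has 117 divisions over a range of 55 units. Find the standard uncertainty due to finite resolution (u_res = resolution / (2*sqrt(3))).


resolution = range / divisions
resolution = 55 / 117 = 0.47008547
u_res = resolution / (2*sqrt(3))
u_res = 0.47008547 / 3.4641016
u_res = 0.1357

0.1357


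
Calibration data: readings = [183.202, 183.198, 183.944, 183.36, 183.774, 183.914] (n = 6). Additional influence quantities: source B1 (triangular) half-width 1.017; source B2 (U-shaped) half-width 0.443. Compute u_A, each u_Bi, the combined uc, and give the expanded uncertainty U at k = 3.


mean = (183.202 + 183.198 + 183.944 + 183.36 + 183.774 + 183.914) / 6 = 183.5653333
s = sqrt(sum((x - mean)^2)/(n-1)) = 0.35145564
u_A = s / sqrt(n) = 0.35145564 / sqrt(6) = 0.14348116
u_B1 = 1.017 / sqrt(6) = 0.41518851
u_B2 = 0.443 / sqrt(2) = 0.3132483
uc = sqrt(0.14348116^2 + 0.41518851^2 + 0.3132483^2) = 0.5395302
U = k * uc = 3 * 0.5395302
U = 1.6186

1.6186


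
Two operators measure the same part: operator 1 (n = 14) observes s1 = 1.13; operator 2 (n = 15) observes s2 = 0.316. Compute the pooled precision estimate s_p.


s_p = sqrt(((n1-1)*s1^2 + (n2-1)*s2^2) / (n1+n2-2))
numerator = (14-1)*1.13^2 + (15-1)*0.316^2 = 16.5997 + 1.397984 = 17.997684
denominator = 14 + 15 - 2 = 27
s_p^2 = 17.997684 / 27 = 0.66658089
s_p = sqrt(0.66658089) = 0.8164

0.8164


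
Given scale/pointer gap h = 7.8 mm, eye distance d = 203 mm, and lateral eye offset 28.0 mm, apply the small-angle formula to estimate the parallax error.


error = h * offset / d
= 7.8 * 28.0 / 203
= 1.0759

1.0759


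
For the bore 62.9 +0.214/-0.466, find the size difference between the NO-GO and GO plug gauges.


GO = nominal - lower_tol (smallest hole = maximum material condition)
GO = 62.9 - 0.466 = 62.434
NO-GO = nominal + upper_tol (largest hole = least material condition)
NO-GO = 62.9 + 0.214 = 63.114
spread = NO-GO - GO = 63.114 - 62.434 = 0.6800

0.6800


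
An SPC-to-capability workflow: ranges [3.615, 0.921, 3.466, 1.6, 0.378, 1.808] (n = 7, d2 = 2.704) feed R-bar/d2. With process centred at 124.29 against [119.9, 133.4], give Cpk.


R_bar = (3.615 + 0.921 + 3.466 + 1.6 + 0.378 + 1.808) / 6 = 1.9646667
sigma = R_bar / d2 = 1.9646667 / 2.704 = 0.72657792
Cp = (USL - LSL)/(6*sigma) = (133.4 - 119.9)/(6*0.72657792) = 3.0967
Cpu = (133.4 - 124.29)/(3*0.72657792) = 4.1794
Cpl = (124.29 - 119.9)/(3*0.72657792) = 2.0140
Cpk = min(Cpu, Cpl) = 2.0140

2.0140


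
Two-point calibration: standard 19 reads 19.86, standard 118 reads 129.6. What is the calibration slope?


slope = (y2 - y1) / (x2 - x1)
= (129.6 - 19.86) / (118 - 19)
= 109.7400 / 99
= 1.1085

1.1085


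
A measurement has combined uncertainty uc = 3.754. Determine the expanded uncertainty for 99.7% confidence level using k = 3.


U = k * uc
U = 3 * 3.754
U = 11.2620

11.2620


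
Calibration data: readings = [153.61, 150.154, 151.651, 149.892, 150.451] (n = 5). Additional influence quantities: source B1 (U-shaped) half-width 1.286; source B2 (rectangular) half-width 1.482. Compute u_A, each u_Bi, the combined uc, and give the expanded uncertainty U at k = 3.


mean = (153.61 + 150.154 + 151.651 + 149.892 + 150.451) / 5 = 151.1516
s = sqrt(sum((x - mean)^2)/(n-1)) = 1.5301772
u_A = s / sqrt(n) = 1.5301772 / sqrt(5) = 0.68431605
u_B1 = 1.286 / sqrt(2) = 0.90933932
u_B2 = 1.482 / sqrt(3) = 0.8556331
uc = sqrt(0.68431605^2 + 0.90933932^2 + 0.8556331^2) = 1.4238309
U = k * uc = 3 * 1.4238309
U = 4.2715

4.2715


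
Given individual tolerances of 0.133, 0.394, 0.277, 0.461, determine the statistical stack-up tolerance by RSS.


RSS = sqrt(0.133^2 + 0.394^2 + 0.277^2 + 0.461^2)
= sqrt(0.462175)
= 0.6798

0.6798


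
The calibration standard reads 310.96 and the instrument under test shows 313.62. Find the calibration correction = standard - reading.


Correction = standard - reading
= 310.96 - 313.62
= -2.6600

-2.6600


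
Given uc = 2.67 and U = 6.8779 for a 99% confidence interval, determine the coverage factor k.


k = U / uc
k = 6.8779 / 2.67
k = 2.576

2.576


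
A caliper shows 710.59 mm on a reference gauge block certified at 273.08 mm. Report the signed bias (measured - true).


Systematic error = measured - true
= 710.59 - 273.08
= 437.5100

437.5100


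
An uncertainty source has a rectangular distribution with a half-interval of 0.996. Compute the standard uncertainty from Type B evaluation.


u_B = half_width / sqrt(3)
u_B = 0.996 / 1.7320508
u_B = 0.5750

0.5750


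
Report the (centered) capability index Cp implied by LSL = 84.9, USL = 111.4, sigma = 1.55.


Cp = (USL - LSL) / (6 * sigma)
= (111.4 - 84.9) / (6 * 1.55)
= 26.5000 / 9.3000
= 2.8495

2.8495


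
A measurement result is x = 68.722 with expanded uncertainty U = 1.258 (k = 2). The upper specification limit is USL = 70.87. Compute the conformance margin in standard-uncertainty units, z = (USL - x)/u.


u = U / k = 1.258 / 2 = 0.629
margin = |USL - x| = |70.87 - 68.722| = 2.148
z = margin / u = 2.148 / 0.629
z = 3.4149

3.4149


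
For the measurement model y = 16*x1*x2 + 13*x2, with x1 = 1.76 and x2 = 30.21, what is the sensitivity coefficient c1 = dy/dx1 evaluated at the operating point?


y = 16*x1*x2 + 13*x2
dy/dx1 = 16*x2
Evaluate at x2 = 30.21: c1 = 16 * 30.21
c1 = 483.3600

483.3600


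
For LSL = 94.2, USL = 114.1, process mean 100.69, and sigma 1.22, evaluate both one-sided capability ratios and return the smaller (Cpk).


Cpu = (USL - mean) / (3*sigma) = (114.1 - 100.69) / (3*1.22) = 3.6639
Cpl = (mean - LSL) / (3*sigma) = (100.69 - 94.2) / (3*1.22) = 1.7732
Cpk = min(Cpu, Cpl) = 1.7732

1.7732


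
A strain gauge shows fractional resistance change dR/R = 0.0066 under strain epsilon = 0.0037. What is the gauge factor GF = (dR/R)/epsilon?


GF = (dR/R) / epsilon
= 0.0066 / 0.0037
= 1.7838

1.7838


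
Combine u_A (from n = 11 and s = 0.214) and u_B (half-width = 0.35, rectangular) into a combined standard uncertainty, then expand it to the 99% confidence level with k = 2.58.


u_A = s / sqrt(n) = 0.214 / sqrt(11) = 0.064523428
u_B = half_width / sqrt(3) = 0.35 / sqrt(3) = 0.20207259
uc = sqrt(u_A^2 + u_B^2) = sqrt(0.064523428^2 + 0.20207259^2) = 0.21212403
U = k * uc = 2.58 * 0.21212403
U = 0.5473

0.5473


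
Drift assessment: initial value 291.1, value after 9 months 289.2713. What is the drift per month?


rate = (v2 - v1) / months
= (289.2713 - 291.1) / 9
= -1.8287 / 9
= -0.2032

-0.2032


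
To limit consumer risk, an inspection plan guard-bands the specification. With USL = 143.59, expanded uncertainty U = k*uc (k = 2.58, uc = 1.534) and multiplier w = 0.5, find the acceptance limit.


U = k * uc = 2.58 * 1.534 = 3.95772
guard band g = w * U = 0.5 * 3.95772 = 1.97886
AL = USL - g = 143.59 - 1.97886
AL = 141.6111

141.6111


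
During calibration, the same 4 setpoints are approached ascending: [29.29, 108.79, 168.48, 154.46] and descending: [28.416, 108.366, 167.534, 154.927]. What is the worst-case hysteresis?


|29.29 - 28.416| = 0.8740
|108.79 - 108.366| = 0.4240
|168.48 - 167.534| = 0.9460
|154.46 - 154.927| = 0.4670
hysteresis = max(diffs) = 0.9460

0.9460


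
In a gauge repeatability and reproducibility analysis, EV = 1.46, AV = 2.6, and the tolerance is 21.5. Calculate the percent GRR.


GRR = sqrt(EV^2 + AV^2) = sqrt(1.46^2 + 2.6^2) = 2.9818786
%GRR = GRR / tol * 100 = 2.9818786 / 21.5 * 100
%GRR = 13.8692

13.8692


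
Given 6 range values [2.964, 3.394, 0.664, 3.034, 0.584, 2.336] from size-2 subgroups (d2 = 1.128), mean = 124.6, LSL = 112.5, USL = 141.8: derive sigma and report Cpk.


R_bar = (2.964 + 3.394 + 0.664 + 3.034 + 0.584 + 2.336) / 6 = 2.1626667
sigma = R_bar / d2 = 2.1626667 / 1.128 = 1.9172577
Cp = (USL - LSL)/(6*sigma) = (141.8 - 112.5)/(6*1.9172577) = 2.5470
Cpu = (141.8 - 124.6)/(3*1.9172577) = 2.9904
Cpl = (124.6 - 112.5)/(3*1.9172577) = 2.1037
Cpk = min(Cpu, Cpl) = 2.1037

2.1037


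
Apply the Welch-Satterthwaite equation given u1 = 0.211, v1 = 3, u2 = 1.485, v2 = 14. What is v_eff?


uc = sqrt(u1^2 + u2^2) = sqrt(0.211^2 + 1.485^2) = 1.4999153
v_eff = uc^4 / (u1^4/v1 + u2^4/v2)
= 1.4999153^4 / (0.211^4/3 + 1.485^4/14)
= 5.0613566 / 0.34801909
v_eff = 14.5433

14.5433


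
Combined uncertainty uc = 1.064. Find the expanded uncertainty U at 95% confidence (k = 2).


U = k * uc
U = 2 * 1.064
U = 2.1280

2.1280


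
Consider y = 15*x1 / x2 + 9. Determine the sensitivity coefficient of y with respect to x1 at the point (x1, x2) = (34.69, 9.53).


y = 15*x1 / x2 + 9
dy/dx1 = 15/x2
Evaluate at x2 = 9.53: c1 = 15 / 9.53
c1 = 1.5740

1.5740


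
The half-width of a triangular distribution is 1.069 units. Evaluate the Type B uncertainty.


u_B = half_width / sqrt(6)
u_B = 1.069 / 2.4494897
u_B = 0.4364

0.4364


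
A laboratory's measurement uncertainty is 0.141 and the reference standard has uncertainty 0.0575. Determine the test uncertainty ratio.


TUR = u_lab / u_ref
= 0.141 / 0.0575
= 2.4522

2.4522


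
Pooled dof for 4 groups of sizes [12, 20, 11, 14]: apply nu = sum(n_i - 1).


nu = sum_i (n_i - 1)
nu = ((12 - 1) + (20 - 1) + (11 - 1) + (14 - 1))
nu = 11 + 19 + 10 + 13
nu = 53

53


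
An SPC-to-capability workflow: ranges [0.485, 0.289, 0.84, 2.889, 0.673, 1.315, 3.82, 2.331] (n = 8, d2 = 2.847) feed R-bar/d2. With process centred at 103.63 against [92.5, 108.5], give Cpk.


R_bar = (0.485 + 0.289 + 0.84 + 2.889 + 0.673 + 1.315 + 3.82 + 2.331) / 8 = 1.58025
sigma = R_bar / d2 = 1.58025 / 2.847 = 0.55505796
Cp = (USL - LSL)/(6*sigma) = (108.5 - 92.5)/(6*0.55505796) = 4.8043
Cpu = (108.5 - 103.63)/(3*0.55505796) = 2.9246
Cpl = (103.63 - 92.5)/(3*0.55505796) = 6.6840
Cpk = min(Cpu, Cpl) = 2.9246

2.9246


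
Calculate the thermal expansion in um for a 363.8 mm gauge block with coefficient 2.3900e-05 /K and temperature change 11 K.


dL = L * alpha * dT
= 363.8 * 2.3900e-05 * 11
= 0.0956430 mm
dL_um = 0.0956430 * 1000 = 95.6430 um

95.6430


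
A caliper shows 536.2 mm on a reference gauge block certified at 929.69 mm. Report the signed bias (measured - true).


Systematic error = measured - true
= 536.2 - 929.69
= -393.4900

-393.4900


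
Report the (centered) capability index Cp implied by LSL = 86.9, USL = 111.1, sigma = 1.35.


Cp = (USL - LSL) / (6 * sigma)
= (111.1 - 86.9) / (6 * 1.35)
= 24.2000 / 8.1000
= 2.9877

2.9877


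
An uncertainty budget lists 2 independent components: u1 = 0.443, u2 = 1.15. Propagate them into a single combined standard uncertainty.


uc = sqrt(0.443^2 + 1.15^2)
uc = sqrt(1.518749)
uc = 1.2324

1.2324


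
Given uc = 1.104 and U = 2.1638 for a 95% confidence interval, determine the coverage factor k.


k = U / uc
k = 2.1638 / 1.104
k = 1.96

1.96


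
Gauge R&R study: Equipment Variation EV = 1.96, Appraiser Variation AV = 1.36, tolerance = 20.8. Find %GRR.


GRR = sqrt(EV^2 + AV^2) = sqrt(1.96^2 + 1.36^2) = 2.3856236
%GRR = GRR / tol * 100 = 2.3856236 / 20.8 * 100
%GRR = 11.4693

11.4693


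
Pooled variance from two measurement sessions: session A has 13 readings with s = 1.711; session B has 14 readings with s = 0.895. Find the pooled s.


s_p = sqrt(((n1-1)*s1^2 + (n2-1)*s2^2) / (n1+n2-2))
numerator = (13-1)*1.711^2 + (14-1)*0.895^2 = 35.130252 + 10.413325 = 45.543577
denominator = 13 + 14 - 2 = 25
s_p^2 = 45.543577 / 25 = 1.8217431
s_p = sqrt(1.8217431) = 1.3497

1.3497


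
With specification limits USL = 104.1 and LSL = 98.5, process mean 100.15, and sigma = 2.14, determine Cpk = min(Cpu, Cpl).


Cpu = (USL - mean) / (3*sigma) = (104.1 - 100.15) / (3*2.14) = 0.6153
Cpl = (mean - LSL) / (3*sigma) = (100.15 - 98.5) / (3*2.14) = 0.2570
Cpk = min(Cpu, Cpl) = 0.2570

0.2570


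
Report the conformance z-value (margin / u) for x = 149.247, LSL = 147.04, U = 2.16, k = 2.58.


u = U / k = 2.16 / 2.58 = 0.8372093
margin = |LSL - x| = |147.04 - 149.247| = 2.207
z = margin / u = 2.207 / 0.8372093
z = 2.6361

2.6361


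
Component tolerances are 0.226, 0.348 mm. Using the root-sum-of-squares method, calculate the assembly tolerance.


RSS = sqrt(0.226^2 + 0.348^2)
= sqrt(0.17218)
= 0.4149

0.4149


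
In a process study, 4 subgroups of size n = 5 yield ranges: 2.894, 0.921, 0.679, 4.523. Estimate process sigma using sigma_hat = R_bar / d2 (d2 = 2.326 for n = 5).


R_bar = (2.894 + 0.921 + 0.679 + 4.523) / 4
R_bar = 9.017 / 4 = 2.25425
sigma_hat = R_bar / d2 = 2.25425 / 2.326 = 0.9692

0.9692


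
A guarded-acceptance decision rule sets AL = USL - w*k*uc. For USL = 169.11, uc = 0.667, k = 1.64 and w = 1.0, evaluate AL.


U = k * uc = 1.64 * 0.667 = 1.09388
guard band g = w * U = 1.0 * 1.09388 = 1.09388
AL = USL - g = 169.11 - 1.09388
AL = 168.0161

168.0161


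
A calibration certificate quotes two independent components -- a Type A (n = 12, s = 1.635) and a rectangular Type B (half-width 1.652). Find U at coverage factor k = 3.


u_A = s / sqrt(n) = 1.635 / sqrt(12) = 0.47198385
u_B = half_width / sqrt(3) = 1.652 / sqrt(3) = 0.95378264
uc = sqrt(u_A^2 + u_B^2) = sqrt(0.47198385^2 + 0.95378264^2) = 1.0641758
U = k * uc = 3 * 1.0641758
U = 3.1925

3.1925


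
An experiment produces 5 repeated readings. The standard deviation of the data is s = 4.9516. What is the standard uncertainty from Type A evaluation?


u_A = s / sqrt(n)
u_A = 4.9516 / sqrt(5)
u_A = 4.9516 / 2.236068
u_A = 2.2144

2.2144


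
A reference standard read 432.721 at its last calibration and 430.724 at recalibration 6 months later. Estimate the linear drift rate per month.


rate = (v2 - v1) / months
= (430.724 - 432.721) / 6
= -1.9970 / 6
= -0.3328

-0.3328


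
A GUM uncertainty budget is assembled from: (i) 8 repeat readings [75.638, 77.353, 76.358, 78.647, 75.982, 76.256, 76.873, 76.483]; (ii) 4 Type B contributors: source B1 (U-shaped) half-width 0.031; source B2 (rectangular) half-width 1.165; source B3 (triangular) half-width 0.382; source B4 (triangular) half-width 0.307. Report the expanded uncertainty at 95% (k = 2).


mean = (75.638 + 77.353 + 76.358 + 78.647 + 75.982 + 76.256 + 76.873 + 76.483) / 8 = 76.69875
s = sqrt(sum((x - mean)^2)/(n-1)) = 0.94503904
u_A = s / sqrt(n) = 0.94503904 / sqrt(8) = 0.33412176
u_B1 = 0.031 / sqrt(2) = 0.02192031
u_B2 = 1.165 / sqrt(3) = 0.67261306
u_B3 = 0.382 / sqrt(6) = 0.15595085
u_B4 = 0.307 / sqrt(6) = 0.12533223
uc = sqrt(0.33412176^2 + 0.02192031^2 + 0.67261306^2 + 0.15595085^2 + 0.12533223^2) = 0.77753136
U = k * uc = 2 * 0.77753136
U = 1.5551

1.5551


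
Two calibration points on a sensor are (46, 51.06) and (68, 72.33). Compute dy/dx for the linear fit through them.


slope = (y2 - y1) / (x2 - x1)
= (72.33 - 51.06) / (68 - 46)
= 21.2700 / 22
= 0.9668

0.9668


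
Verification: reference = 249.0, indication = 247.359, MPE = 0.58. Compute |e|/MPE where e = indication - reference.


e = indication - reference = 247.359 - 249.0 = -1.6410
|e| = 1.6410
ratio = |e| / MPE = 1.6410 / 0.58
ratio = 2.8293

2.8293


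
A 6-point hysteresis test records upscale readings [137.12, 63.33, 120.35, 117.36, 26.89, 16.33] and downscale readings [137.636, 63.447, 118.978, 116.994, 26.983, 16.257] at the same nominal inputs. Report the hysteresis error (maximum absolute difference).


|137.12 - 137.636| = 0.5160
|63.33 - 63.447| = 0.1170
|120.35 - 118.978| = 1.3720
|117.36 - 116.994| = 0.3660
|26.89 - 26.983| = 0.0930
|16.33 - 16.257| = 0.0730
hysteresis = max(diffs) = 1.3720

1.3720


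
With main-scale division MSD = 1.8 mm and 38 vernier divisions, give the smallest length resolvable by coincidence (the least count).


LC = MSD / n_div
= 1.8 / 38
= 0.0474

0.0474


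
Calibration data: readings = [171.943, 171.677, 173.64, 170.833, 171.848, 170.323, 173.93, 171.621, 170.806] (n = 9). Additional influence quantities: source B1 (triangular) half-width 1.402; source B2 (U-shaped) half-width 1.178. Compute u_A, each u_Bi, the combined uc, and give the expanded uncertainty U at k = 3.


mean = (171.943 + 171.677 + 173.64 + 170.833 + 171.848 + 170.323 + 173.93 + 171.621 + 170.806) / 9 = 171.8467778
s = sqrt(sum((x - mean)^2)/(n-1)) = 1.2286875
u_A = s / sqrt(n) = 1.2286875 / sqrt(9) = 0.4095625
u_B1 = 1.402 / sqrt(6) = 0.5723641
u_B2 = 1.178 / sqrt(2) = 0.83297179
uc = sqrt(0.4095625^2 + 0.5723641^2 + 0.83297179^2) = 1.0904972
U = k * uc = 3 * 1.0904972
U = 3.2715

3.2715


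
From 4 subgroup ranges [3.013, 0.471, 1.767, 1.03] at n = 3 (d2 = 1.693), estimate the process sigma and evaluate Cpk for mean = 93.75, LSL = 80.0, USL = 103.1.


R_bar = (3.013 + 0.471 + 1.767 + 1.03) / 4 = 1.57025
sigma = R_bar / d2 = 1.57025 / 1.693 = 0.92749557
Cp = (USL - LSL)/(6*sigma) = (103.1 - 80.0)/(6*0.92749557) = 4.1510
Cpu = (103.1 - 93.75)/(3*0.92749557) = 3.3603
Cpl = (93.75 - 80.0)/(3*0.92749557) = 4.9416
Cpk = min(Cpu, Cpl) = 3.3603

3.3603


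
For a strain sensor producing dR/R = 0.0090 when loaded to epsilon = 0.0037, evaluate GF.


GF = (dR/R) / epsilon
= 0.0090 / 0.0037
= 2.4324

2.4324


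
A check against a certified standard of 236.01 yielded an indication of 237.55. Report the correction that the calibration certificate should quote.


Correction = standard - reading
= 236.01 - 237.55
= -1.5400

-1.5400


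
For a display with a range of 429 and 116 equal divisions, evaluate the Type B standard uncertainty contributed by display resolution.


resolution = range / divisions
resolution = 429 / 116 = 3.6982759
u_res = resolution / (2*sqrt(3))
u_res = 3.6982759 / 3.4641016
u_res = 1.0676

1.0676


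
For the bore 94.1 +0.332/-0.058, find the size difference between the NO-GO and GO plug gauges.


GO = nominal - lower_tol (smallest hole = maximum material condition)
GO = 94.1 - 0.058 = 94.042
NO-GO = nominal + upper_tol (largest hole = least material condition)
NO-GO = 94.1 + 0.332 = 94.432
spread = NO-GO - GO = 94.432 - 94.042 = 0.3900

0.3900


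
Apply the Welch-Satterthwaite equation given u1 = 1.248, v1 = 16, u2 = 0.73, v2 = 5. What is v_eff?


uc = sqrt(u1^2 + u2^2) = sqrt(1.248^2 + 0.73^2) = 1.4458229
v_eff = uc^4 / (u1^4/v1 + u2^4/v2)
= 1.4458229^4 / (1.248^4/16 + 0.73^4/5)
= 4.3697883 / 0.20841015
v_eff = 20.9673

20.9673


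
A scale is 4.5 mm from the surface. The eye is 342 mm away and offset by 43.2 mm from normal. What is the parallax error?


error = h * offset / d
= 4.5 * 43.2 / 342
= 0.5684

0.5684


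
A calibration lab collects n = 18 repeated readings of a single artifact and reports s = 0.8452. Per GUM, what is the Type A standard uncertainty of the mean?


u_A = s / sqrt(n)
u_A = 0.8452 / sqrt(18)
u_A = 0.8452 / 4.2426407
u_A = 0.1992

0.1992


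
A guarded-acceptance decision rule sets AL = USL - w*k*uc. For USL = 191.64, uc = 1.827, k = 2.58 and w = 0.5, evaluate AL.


U = k * uc = 2.58 * 1.827 = 4.71366
guard band g = w * U = 0.5 * 4.71366 = 2.35683
AL = USL - g = 191.64 - 2.35683
AL = 189.2832

189.2832


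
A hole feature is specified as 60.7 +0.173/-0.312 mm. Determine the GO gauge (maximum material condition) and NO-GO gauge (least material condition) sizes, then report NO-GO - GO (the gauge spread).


GO = nominal - lower_tol (smallest hole = maximum material condition)
GO = 60.7 - 0.312 = 60.388
NO-GO = nominal + upper_tol (largest hole = least material condition)
NO-GO = 60.7 + 0.173 = 60.873
spread = NO-GO - GO = 60.873 - 60.388 = 0.4850

0.4850


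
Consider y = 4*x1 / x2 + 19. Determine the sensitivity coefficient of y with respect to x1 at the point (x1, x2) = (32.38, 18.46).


y = 4*x1 / x2 + 19
dy/dx1 = 4/x2
Evaluate at x2 = 18.46: c1 = 4 / 18.46
c1 = 0.2167

0.2167


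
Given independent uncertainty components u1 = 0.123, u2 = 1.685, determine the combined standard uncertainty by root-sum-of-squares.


uc = sqrt(0.123^2 + 1.685^2)
uc = sqrt(2.854354)
uc = 1.6895

1.6895


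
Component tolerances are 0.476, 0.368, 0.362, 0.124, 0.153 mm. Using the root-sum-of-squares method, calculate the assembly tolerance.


RSS = sqrt(0.476^2 + 0.368^2 + 0.362^2 + 0.124^2 + 0.153^2)
= sqrt(0.531829)
= 0.7293

0.7293


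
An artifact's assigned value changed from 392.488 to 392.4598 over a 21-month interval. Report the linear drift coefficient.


rate = (v2 - v1) / months
= (392.4598 - 392.488) / 21
= -0.0282 / 21
= -0.0013

-0.0013


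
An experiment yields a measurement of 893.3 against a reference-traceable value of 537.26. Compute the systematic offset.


Systematic error = measured - true
= 893.3 - 537.26
= 356.0400

356.0400


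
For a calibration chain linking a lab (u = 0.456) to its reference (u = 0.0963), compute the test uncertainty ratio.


TUR = u_lab / u_ref
= 0.456 / 0.0963
= 4.7352

4.7352


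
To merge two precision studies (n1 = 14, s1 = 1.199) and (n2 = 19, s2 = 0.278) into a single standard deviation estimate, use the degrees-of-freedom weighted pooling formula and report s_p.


s_p = sqrt(((n1-1)*s1^2 + (n2-1)*s2^2) / (n1+n2-2))
numerator = (14-1)*1.199^2 + (19-1)*0.278^2 = 18.688813 + 1.391112 = 20.079925
denominator = 14 + 19 - 2 = 31
s_p^2 = 20.079925 / 31 = 0.64773952
s_p = sqrt(0.64773952) = 0.8048

0.8048


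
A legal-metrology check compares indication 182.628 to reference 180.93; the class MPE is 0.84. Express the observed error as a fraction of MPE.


e = indication - reference = 182.628 - 180.93 = 1.6980
|e| = 1.6980
ratio = |e| / MPE = 1.6980 / 0.84
ratio = 2.0214

2.0214


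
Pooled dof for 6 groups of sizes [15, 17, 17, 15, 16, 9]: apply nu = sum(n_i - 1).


nu = sum_i (n_i - 1)
nu = ((15 - 1) + (17 - 1) + (17 - 1) + (15 - 1) + (16 - 1) + (9 - 1))
nu = 14 + 16 + 16 + 14 + 15 + 8
nu = 83

83


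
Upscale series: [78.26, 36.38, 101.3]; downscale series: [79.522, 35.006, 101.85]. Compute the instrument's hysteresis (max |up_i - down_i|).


|78.26 - 79.522| = 1.2620
|36.38 - 35.006| = 1.3740
|101.3 - 101.85| = 0.5500
hysteresis = max(diffs) = 1.3740

1.3740


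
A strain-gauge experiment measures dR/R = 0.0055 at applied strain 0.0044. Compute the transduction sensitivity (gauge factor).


GF = (dR/R) / epsilon
= 0.0055 / 0.0044
= 1.2500

1.2500


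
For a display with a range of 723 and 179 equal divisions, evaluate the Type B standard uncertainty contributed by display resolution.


resolution = range / divisions
resolution = 723 / 179 = 4.0391061
u_res = resolution / (2*sqrt(3))
u_res = 4.0391061 / 3.4641016
u_res = 1.1660

1.1660


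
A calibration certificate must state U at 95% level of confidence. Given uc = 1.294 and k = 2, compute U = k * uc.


U = k * uc
U = 2 * 1.294
U = 2.5880

2.5880


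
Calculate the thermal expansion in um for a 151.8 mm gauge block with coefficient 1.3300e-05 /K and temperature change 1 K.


dL = L * alpha * dT
= 151.8 * 1.3300e-05 * 1
= 0.0020189 mm
dL_um = 0.0020189 * 1000 = 2.0189 um

2.0189


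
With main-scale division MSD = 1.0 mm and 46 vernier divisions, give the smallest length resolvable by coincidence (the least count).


LC = MSD / n_div
= 1.0 / 46
= 0.0217

0.0217


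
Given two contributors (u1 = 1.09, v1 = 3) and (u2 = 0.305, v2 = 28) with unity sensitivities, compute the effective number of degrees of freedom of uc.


uc = sqrt(u1^2 + u2^2) = sqrt(1.09^2 + 0.305^2) = 1.1318679
v_eff = uc^4 / (u1^4/v1 + u2^4/v2)
= 1.1318679^4 / (1.09^4/3 + 0.305^4/28)
= 1.6412811 / 0.47083626
v_eff = 3.4859

3.4859


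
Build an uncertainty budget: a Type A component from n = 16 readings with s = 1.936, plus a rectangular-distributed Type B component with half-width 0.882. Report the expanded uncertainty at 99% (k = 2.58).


u_A = s / sqrt(n) = 1.936 / sqrt(16) = 0.484
u_B = half_width / sqrt(3) = 0.882 / sqrt(3) = 0.50922294
uc = sqrt(u_A^2 + u_B^2) = sqrt(0.484^2 + 0.50922294^2) = 0.7025411
U = k * uc = 2.58 * 0.7025411
U = 1.8126

1.8126


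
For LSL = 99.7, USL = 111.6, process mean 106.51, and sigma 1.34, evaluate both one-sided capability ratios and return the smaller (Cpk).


Cpu = (USL - mean) / (3*sigma) = (111.6 - 106.51) / (3*1.34) = 1.2662
Cpl = (mean - LSL) / (3*sigma) = (106.51 - 99.7) / (3*1.34) = 1.6940
Cpk = min(Cpu, Cpl) = 1.2662

1.2662


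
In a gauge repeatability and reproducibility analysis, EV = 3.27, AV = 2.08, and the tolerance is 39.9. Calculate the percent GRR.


GRR = sqrt(EV^2 + AV^2) = sqrt(3.27^2 + 2.08^2) = 3.8754742
%GRR = GRR / tol * 100 = 3.8754742 / 39.9 * 100
%GRR = 9.7130

9.7130


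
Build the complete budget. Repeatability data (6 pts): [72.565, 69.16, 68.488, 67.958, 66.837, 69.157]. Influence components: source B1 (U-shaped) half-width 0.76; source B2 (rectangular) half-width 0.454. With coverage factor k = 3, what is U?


mean = (72.565 + 69.16 + 68.488 + 67.958 + 66.837 + 69.157) / 6 = 69.0275
s = sqrt(sum((x - mean)^2)/(n-1)) = 1.9381132
u_A = s / sqrt(n) = 1.9381132 / sqrt(6) = 0.7912314
u_B1 = 0.76 / sqrt(2) = 0.53740115
u_B2 = 0.454 / sqrt(3) = 0.26211702
uc = sqrt(0.7912314^2 + 0.53740115^2 + 0.26211702^2) = 0.99174213
U = k * uc = 3 * 0.99174213
U = 2.9752

2.9752


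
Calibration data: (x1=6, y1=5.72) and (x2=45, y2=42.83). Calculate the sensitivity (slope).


slope = (y2 - y1) / (x2 - x1)
= (42.83 - 5.72) / (45 - 6)
= 37.1100 / 39
= 0.9515

0.9515


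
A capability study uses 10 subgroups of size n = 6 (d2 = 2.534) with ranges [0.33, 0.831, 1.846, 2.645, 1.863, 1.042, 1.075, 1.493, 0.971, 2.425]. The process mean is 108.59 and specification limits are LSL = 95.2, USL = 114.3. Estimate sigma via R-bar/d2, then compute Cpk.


R_bar = (0.33 + 0.831 + 1.846 + 2.645 + 1.863 + 1.042 + 1.075 + 1.493 + 0.971 + 2.425) / 10 = 1.4521
sigma = R_bar / d2 = 1.4521 / 2.534 = 0.57304657
Cp = (USL - LSL)/(6*sigma) = (114.3 - 95.2)/(6*0.57304657) = 5.5551
Cpu = (114.3 - 108.59)/(3*0.57304657) = 3.3214
Cpl = (108.59 - 95.2)/(3*0.57304657) = 7.7888
Cpk = min(Cpu, Cpl) = 3.3214

3.3214


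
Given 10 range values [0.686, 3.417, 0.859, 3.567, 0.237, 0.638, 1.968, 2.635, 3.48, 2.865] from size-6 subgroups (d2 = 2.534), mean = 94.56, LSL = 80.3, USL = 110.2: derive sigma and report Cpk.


R_bar = (0.686 + 3.417 + 0.859 + 3.567 + 0.237 + 0.638 + 1.968 + 2.635 + 3.48 + 2.865) / 10 = 2.0352
sigma = R_bar / d2 = 2.0352 / 2.534 = 0.80315706
Cp = (USL - LSL)/(6*sigma) = (110.2 - 80.3)/(6*0.80315706) = 6.2047
Cpu = (110.2 - 94.56)/(3*0.80315706) = 6.4911
Cpl = (94.56 - 80.3)/(3*0.80315706) = 5.9183
Cpk = min(Cpu, Cpl) = 5.9183

5.9183


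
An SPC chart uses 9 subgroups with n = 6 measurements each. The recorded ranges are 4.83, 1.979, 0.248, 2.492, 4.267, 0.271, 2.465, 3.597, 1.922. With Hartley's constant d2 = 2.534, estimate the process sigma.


R_bar = (4.83 + 1.979 + 0.248 + 2.492 + 4.267 + 0.271 + 2.465 + 3.597 + 1.922) / 9
R_bar = 22.071 / 9 = 2.4523333
sigma_hat = R_bar / d2 = 2.4523333 / 2.534 = 0.9678

0.9678


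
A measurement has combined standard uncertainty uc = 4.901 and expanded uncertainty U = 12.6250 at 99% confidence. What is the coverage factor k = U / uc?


k = U / uc
k = 12.6250 / 4.901
k = 2.576

2.576


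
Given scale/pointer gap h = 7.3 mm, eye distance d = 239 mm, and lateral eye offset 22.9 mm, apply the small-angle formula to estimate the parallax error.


error = h * offset / d
= 7.3 * 22.9 / 239
= 0.6995

0.6995
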